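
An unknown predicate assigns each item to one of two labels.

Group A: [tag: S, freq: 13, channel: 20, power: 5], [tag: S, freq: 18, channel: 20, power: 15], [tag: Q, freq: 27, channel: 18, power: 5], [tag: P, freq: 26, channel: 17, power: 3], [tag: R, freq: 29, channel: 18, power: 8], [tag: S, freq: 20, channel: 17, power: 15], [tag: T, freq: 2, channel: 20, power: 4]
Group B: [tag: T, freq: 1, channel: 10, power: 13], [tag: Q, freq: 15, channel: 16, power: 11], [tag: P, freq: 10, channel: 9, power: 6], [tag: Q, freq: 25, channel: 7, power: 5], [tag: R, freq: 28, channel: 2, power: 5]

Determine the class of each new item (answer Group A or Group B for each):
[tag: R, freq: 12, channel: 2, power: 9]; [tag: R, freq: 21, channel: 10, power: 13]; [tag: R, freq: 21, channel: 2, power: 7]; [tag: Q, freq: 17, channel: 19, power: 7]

Group B, Group B, Group B, Group A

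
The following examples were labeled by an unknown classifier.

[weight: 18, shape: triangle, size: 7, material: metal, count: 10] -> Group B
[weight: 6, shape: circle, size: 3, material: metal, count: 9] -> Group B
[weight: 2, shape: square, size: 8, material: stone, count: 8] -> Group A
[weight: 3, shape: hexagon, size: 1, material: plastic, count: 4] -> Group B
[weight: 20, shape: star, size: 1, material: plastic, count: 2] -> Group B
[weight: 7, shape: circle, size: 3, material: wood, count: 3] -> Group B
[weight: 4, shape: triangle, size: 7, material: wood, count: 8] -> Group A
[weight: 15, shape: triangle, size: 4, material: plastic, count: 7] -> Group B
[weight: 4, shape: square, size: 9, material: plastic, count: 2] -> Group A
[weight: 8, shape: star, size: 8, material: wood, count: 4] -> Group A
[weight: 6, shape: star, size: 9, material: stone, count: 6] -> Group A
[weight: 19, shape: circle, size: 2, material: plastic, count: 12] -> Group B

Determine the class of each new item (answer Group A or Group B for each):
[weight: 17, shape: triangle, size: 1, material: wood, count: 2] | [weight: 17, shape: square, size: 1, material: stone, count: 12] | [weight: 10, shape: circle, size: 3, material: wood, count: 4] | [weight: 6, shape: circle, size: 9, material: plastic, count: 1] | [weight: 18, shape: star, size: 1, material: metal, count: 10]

Rule: size ≥ 7 AND count ≤ 8. This holds for each 'Group A' example and fails for each 'Group B' one.

Group B, Group B, Group B, Group A, Group B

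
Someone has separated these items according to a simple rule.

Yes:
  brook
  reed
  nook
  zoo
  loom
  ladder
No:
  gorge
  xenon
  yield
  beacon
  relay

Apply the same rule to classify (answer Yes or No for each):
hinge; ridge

No, No

Checking candidate rules against both groups, what survives is: has a double letter.
hinge — no doubled letter, hence No.
ridge — no doubled letter, hence No.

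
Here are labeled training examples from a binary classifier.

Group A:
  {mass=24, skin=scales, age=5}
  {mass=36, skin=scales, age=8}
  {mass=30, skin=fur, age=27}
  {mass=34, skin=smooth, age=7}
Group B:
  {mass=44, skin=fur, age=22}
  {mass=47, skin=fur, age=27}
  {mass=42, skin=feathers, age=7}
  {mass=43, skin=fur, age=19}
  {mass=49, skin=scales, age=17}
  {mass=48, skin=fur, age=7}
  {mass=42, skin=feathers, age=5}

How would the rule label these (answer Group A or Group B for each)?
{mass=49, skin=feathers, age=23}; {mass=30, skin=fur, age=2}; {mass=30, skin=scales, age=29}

Group B, Group A, Group A

The common property of the 'Group A' items is: mass ≤ 36. No 'Group B' item has it.
{mass=49, skin=feathers, age=23}: mass = 49 — does not fit, so Group B. {mass=30, skin=fur, age=2}: mass = 30 — fits, so Group A. {mass=30, skin=scales, age=29}: mass = 30 — fits, so Group A.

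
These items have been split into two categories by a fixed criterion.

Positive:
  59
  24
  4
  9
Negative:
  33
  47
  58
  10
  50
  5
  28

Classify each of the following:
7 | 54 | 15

The common property of the 'Positive' items is: ≡ 4 (mod 5). No 'Negative' item has it.
7: Negative (7 mod 5 = 2). 54: Positive (54 mod 5 = 4). 15: Negative (15 mod 5 = 0).

Negative, Positive, Negative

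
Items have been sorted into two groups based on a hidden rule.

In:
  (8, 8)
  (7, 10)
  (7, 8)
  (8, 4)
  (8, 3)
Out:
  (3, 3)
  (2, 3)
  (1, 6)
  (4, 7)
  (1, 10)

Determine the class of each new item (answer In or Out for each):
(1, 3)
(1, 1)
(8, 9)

One predicate separates the groups cleanly: first ≥ 6.

Out, Out, In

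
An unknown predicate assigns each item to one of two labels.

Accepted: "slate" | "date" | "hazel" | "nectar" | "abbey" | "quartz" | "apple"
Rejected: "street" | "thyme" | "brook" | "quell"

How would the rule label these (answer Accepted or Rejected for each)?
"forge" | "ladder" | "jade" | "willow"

Rejected, Accepted, Accepted, Rejected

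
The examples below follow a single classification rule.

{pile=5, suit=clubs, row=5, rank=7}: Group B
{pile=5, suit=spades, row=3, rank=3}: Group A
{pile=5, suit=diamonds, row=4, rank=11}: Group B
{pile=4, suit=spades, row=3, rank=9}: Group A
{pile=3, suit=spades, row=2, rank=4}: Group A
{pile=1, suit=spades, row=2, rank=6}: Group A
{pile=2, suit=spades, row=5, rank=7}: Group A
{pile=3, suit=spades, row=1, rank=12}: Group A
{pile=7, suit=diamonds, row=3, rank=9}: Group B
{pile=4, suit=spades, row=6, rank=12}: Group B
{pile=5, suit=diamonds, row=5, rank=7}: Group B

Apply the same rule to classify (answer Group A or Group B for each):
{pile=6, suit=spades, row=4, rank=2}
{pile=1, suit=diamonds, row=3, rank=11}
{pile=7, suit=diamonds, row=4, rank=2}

Group A, Group B, Group B

The common property of the 'Group A' items is: suit is spades AND row ≤ 5. No 'Group B' item has it.
Group A: {pile=6, suit=spades, row=4, rank=2}, since suit is spades, row = 4. Group B: {pile=1, suit=diamonds, row=3, rank=11}, since suit is diamonds, row = 3. Group B: {pile=7, suit=diamonds, row=4, rank=2}, since suit is diamonds, row = 4.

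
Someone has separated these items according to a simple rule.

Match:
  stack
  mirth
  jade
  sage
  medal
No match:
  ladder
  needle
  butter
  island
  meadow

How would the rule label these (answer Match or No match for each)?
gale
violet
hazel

The simplest hypothesis consistent with all the labels is: length ≤ 5.
gale — length 4, hence Match.
violet — length 6, hence No match.
hazel — length 5, hence Match.

Match, No match, Match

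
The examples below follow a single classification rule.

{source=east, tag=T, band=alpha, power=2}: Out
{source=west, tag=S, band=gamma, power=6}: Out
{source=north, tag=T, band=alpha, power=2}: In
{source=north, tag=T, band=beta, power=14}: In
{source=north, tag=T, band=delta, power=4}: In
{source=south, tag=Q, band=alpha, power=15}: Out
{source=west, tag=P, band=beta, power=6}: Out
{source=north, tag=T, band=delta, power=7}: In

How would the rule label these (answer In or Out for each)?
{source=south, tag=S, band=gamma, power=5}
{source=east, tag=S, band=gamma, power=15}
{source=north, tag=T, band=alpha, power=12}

The rule appears to be: source is north.
Out: {source=south, tag=S, band=gamma, power=5}, since source is south. Out: {source=east, tag=S, band=gamma, power=15}, since source is east. In: {source=north, tag=T, band=alpha, power=12}, since source is north.

Out, Out, In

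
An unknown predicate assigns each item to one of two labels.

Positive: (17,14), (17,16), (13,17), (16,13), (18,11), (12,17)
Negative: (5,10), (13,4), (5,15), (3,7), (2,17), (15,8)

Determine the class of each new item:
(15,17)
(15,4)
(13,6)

Positive, Negative, Negative

The pattern is that an item is 'Positive' exactly when: sum ≥ 29.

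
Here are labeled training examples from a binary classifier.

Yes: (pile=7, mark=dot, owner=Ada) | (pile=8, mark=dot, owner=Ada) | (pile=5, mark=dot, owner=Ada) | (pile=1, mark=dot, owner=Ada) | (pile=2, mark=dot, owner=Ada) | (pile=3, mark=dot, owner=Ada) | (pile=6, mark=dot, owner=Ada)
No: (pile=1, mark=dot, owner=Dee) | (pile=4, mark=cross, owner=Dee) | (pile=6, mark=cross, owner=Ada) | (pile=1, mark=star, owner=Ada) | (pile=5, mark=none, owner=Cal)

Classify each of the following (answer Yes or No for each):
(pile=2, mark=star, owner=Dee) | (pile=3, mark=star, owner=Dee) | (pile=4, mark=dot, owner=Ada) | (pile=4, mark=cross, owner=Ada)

Rule: owner is Ada AND mark is dot. This holds for each 'Yes' example and fails for each 'No' one.
(pile=2, mark=star, owner=Dee): owner is Dee, mark is star — fails this test, so No.
(pile=3, mark=star, owner=Dee): owner is Dee, mark is star — fails this test, so No.
(pile=4, mark=dot, owner=Ada): owner is Ada, mark is dot — satisfies this, so Yes.
(pile=4, mark=cross, owner=Ada): owner is Ada, mark is cross — fails this test, so No.

No, No, Yes, No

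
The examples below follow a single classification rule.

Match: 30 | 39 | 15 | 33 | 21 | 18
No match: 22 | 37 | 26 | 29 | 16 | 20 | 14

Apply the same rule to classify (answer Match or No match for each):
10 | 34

Rule: multiple of 3. This holds for each 'Match' example and fails for each 'No match' one.
10: No match (10 = 3·3 + 1).
34: No match (34 = 3·11 + 1).

No match, No match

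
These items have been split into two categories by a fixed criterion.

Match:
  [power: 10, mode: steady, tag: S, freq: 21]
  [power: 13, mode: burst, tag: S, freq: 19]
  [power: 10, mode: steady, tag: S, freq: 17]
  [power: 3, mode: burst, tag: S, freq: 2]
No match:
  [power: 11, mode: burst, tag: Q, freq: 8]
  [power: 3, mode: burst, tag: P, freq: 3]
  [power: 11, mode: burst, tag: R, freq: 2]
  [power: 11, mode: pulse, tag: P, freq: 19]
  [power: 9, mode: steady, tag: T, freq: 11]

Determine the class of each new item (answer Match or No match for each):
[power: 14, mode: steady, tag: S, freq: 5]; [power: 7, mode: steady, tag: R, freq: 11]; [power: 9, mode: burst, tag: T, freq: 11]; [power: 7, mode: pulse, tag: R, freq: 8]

Match, No match, No match, No match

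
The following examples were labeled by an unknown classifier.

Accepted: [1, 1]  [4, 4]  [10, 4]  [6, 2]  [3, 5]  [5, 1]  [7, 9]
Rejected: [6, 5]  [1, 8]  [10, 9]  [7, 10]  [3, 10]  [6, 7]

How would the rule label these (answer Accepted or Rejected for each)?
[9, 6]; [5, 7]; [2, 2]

Rejected, Accepted, Accepted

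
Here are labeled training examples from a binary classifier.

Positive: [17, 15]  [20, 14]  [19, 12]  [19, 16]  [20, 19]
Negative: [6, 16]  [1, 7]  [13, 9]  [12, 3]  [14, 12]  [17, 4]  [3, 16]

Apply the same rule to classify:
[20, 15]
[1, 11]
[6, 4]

Positive, Negative, Negative

The common property of the 'Positive' items is: sum ≥ 31. No 'Negative' item has it.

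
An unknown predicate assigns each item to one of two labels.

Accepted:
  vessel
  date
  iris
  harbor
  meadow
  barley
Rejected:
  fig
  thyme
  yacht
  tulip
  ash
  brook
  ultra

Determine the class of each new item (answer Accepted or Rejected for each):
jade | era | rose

Accepted, Rejected, Accepted

The rule appears to be: even length.
jade: length 4 — passes, so Accepted.
era: length 3 — does not pass, so Rejected.
rose: length 4 — passes, so Accepted.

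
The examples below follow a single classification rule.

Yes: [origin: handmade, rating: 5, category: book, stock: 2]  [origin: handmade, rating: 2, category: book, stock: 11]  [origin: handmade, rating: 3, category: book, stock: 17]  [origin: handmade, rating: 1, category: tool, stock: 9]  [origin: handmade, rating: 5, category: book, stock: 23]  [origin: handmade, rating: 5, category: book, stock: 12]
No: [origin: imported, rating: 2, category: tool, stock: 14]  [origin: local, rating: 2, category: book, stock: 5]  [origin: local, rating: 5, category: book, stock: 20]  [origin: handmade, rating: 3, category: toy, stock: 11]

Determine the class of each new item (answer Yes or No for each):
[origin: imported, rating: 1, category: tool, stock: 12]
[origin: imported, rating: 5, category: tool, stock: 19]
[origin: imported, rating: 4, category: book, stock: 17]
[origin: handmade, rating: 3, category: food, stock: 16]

No, No, No, Yes

One predicate separates the groups cleanly: category is not toy AND origin is handmade.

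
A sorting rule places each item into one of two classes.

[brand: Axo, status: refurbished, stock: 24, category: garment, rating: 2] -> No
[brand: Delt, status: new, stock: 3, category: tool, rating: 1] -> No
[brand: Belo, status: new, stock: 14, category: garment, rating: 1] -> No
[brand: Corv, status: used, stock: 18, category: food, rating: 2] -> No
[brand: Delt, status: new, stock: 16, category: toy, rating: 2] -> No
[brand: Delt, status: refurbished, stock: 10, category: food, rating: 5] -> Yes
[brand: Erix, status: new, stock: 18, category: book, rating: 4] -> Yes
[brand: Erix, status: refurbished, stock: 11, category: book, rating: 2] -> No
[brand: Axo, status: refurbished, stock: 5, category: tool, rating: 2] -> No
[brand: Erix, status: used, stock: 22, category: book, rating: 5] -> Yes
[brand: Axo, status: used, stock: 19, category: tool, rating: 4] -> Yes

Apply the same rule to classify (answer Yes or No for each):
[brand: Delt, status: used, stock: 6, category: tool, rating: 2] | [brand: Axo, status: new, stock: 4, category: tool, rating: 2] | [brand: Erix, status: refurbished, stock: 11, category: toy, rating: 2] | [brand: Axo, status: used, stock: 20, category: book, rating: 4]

No, No, No, Yes

The pattern is that an item is 'Yes' exactly when: rating ≥ 4.
[brand: Delt, status: used, stock: 6, category: tool, rating: 2] — rating = 2, hence No.
[brand: Axo, status: new, stock: 4, category: tool, rating: 2] — rating = 2, hence No.
[brand: Erix, status: refurbished, stock: 11, category: toy, rating: 2] — rating = 2, hence No.
[brand: Axo, status: used, stock: 20, category: book, rating: 4] — rating = 4, hence Yes.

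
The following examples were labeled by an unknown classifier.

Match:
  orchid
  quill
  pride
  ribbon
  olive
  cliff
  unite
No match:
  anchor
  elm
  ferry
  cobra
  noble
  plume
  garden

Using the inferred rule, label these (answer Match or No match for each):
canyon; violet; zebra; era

No match, Match, No match, No match

Looking at the examples, the only property every 'Match' case has and every 'No match' case lacks is: contains 'i'.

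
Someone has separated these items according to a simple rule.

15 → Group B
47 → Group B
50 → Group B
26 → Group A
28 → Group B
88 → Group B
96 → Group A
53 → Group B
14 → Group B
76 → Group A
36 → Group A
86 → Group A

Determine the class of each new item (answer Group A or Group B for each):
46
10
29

Group A, Group B, Group B

The common property of the 'Group A' items is: ends in digit 6. No 'Group B' item has it.
46 → last digit 6 → Group A. 10 → last digit 0 → Group B. 29 → last digit 9 → Group B.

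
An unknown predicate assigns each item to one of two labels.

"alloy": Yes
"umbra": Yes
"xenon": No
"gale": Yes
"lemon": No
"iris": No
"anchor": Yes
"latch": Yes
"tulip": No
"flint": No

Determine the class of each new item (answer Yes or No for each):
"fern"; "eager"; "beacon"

The common property of the 'Yes' items is: contains 'a'. No 'No' item has it.
"fern": No (no 'a'). "eager": Yes (has 'a'). "beacon": Yes (has 'a').

No, Yes, Yes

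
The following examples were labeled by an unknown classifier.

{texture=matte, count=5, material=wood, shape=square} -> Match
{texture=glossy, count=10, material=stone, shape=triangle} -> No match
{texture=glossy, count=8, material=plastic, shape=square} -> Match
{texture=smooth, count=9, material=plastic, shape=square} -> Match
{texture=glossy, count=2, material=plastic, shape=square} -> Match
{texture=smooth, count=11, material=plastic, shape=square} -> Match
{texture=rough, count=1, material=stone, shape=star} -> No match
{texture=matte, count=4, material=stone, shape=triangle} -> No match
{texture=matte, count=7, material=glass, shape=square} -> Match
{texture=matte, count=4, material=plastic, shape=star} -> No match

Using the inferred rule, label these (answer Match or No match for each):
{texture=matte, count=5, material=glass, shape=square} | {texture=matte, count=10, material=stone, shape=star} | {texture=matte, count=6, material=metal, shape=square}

Checking candidate rules against both groups, what survives is: shape is square.
{texture=matte, count=5, material=glass, shape=square} → shape is square → Match. {texture=matte, count=10, material=stone, shape=star} → shape is star → No match. {texture=matte, count=6, material=metal, shape=square} → shape is square → Match.

Match, No match, Match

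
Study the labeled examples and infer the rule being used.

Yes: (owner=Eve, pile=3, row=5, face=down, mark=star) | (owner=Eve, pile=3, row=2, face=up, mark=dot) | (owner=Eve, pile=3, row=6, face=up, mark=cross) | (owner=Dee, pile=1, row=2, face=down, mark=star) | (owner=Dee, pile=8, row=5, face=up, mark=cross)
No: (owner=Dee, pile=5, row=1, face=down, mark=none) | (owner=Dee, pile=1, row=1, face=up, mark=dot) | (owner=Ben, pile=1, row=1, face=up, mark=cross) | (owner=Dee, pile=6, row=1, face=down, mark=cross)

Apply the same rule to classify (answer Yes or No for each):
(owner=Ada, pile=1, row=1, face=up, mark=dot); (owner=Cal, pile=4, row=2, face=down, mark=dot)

No, Yes

The pattern is that an item is 'Yes' exactly when: row ≥ 2.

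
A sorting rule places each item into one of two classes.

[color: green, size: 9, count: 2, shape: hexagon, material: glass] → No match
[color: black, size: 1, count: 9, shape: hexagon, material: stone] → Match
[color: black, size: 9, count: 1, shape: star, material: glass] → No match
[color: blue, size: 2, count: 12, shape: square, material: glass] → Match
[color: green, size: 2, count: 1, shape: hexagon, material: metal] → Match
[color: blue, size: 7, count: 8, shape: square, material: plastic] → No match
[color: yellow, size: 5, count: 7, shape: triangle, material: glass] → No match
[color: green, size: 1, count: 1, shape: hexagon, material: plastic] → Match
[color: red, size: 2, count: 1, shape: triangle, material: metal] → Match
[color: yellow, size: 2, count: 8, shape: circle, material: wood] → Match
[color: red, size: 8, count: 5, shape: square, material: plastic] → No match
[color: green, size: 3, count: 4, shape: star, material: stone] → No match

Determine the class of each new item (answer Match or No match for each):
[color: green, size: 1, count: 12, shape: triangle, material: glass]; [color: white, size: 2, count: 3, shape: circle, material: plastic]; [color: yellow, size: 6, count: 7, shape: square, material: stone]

Match, Match, No match

All 'Match' examples share one property — size ≤ 2 — and every 'No match' example lacks it.
[color: green, size: 1, count: 12, shape: triangle, material: glass]: Match (size = 1).
[color: white, size: 2, count: 3, shape: circle, material: plastic]: Match (size = 2).
[color: yellow, size: 6, count: 7, shape: square, material: stone]: No match (size = 6).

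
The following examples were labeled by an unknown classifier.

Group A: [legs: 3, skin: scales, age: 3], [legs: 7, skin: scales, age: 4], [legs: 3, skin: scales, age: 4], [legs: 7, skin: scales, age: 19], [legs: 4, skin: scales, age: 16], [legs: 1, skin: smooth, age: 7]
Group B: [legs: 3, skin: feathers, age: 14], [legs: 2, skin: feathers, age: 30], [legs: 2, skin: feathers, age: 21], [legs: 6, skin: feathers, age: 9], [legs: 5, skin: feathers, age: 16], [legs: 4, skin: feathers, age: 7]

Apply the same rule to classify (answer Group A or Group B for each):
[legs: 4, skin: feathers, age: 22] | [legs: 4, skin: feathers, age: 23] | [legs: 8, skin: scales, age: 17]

The simplest hypothesis consistent with all the labels is: skin is not feathers.

Group B, Group B, Group A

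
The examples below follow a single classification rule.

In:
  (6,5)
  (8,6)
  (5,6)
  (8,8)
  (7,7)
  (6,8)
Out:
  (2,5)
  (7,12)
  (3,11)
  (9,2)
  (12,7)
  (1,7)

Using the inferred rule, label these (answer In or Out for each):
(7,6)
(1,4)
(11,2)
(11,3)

'In' ⟺ |first − second| ≤ 2.
(7,6): In (|7−6| = 1).
(1,4): Out (|1−4| = 3).
(11,2): Out (|11−2| = 9).
(11,3): Out (|11−3| = 8).

In, Out, Out, Out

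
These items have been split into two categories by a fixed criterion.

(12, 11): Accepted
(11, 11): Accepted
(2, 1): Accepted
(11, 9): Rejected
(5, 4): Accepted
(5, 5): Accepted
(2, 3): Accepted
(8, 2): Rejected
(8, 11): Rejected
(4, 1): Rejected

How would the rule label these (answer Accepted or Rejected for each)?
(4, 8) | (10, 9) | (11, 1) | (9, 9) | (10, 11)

Rejected, Accepted, Rejected, Accepted, Accepted

Every 'Accepted' example satisfies: |first − second| ≤ 1. None of the 'Rejected' examples do.
(4, 8): |4−8| = 4, does not pass → Rejected. (10, 9): |10−9| = 1, fits → Accepted. (11, 1): |11−1| = 10, does not pass → Rejected. (9, 9): |9−9| = 0, fits → Accepted. (10, 11): |10−11| = 1, fits → Accepted.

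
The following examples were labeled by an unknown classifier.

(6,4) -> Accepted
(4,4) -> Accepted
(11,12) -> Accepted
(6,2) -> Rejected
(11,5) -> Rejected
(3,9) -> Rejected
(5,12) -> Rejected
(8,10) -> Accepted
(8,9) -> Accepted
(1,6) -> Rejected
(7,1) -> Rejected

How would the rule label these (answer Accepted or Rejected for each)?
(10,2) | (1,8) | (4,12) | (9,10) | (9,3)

The distinguishing property — |first − second| ≤ 2 — holds for all the 'Accepted' cases and none of the 'Rejected' cases.
(10,2): |10−2| = 8, doesn't qualify → Rejected. (1,8): |1−8| = 7, doesn't qualify → Rejected. (4,12): |4−12| = 8, doesn't qualify → Rejected. (9,10): |9−10| = 1, qualifies → Accepted. (9,3): |9−3| = 6, doesn't qualify → Rejected.

Rejected, Rejected, Rejected, Accepted, Rejected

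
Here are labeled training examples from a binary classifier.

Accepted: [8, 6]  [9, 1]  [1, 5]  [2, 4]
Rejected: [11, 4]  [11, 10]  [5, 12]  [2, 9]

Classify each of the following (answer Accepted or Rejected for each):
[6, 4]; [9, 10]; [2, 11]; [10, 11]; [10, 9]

'Accepted' ⟺ sum is even.
[6, 4]: 6+4 = 10 — meets the rule, so Accepted. [9, 10]: 9+10 = 19 — fails the rule, so Rejected. [2, 11]: 2+11 = 13 — fails the rule, so Rejected. [10, 11]: 10+11 = 21 — fails the rule, so Rejected. [10, 9]: 10+9 = 19 — fails the rule, so Rejected.

Accepted, Rejected, Rejected, Rejected, Rejected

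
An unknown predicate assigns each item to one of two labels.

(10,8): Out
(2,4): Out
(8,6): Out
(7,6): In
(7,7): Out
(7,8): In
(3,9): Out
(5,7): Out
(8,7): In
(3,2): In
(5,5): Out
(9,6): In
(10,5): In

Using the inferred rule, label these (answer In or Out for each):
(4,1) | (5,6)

The rule appears to be: sum is odd.
(4,1): 4+1 = 5 — passes, so In. (5,6): 5+6 = 11 — passes, so In.

In, In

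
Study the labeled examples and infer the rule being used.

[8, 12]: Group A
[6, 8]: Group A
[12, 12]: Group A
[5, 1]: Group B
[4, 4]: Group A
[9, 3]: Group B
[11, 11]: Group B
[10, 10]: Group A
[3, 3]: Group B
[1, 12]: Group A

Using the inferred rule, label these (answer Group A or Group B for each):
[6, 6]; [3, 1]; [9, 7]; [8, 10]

The common property of the 'Group A' items is: second is even. No 'Group B' item has it.
Group A: [6, 6], since second 6.
Group B: [3, 1], since second 1.
Group B: [9, 7], since second 7.
Group A: [8, 10], since second 10.

Group A, Group B, Group B, Group A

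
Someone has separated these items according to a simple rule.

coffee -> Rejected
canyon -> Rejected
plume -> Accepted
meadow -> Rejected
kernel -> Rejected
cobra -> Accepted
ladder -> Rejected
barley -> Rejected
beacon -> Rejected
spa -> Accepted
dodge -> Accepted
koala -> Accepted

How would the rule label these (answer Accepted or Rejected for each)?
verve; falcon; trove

Rule: odd length. This holds for each 'Accepted' example and fails for each 'Rejected' one.
verve — length 5, hence Accepted. falcon — length 6, hence Rejected. trove — length 5, hence Accepted.

Accepted, Rejected, Accepted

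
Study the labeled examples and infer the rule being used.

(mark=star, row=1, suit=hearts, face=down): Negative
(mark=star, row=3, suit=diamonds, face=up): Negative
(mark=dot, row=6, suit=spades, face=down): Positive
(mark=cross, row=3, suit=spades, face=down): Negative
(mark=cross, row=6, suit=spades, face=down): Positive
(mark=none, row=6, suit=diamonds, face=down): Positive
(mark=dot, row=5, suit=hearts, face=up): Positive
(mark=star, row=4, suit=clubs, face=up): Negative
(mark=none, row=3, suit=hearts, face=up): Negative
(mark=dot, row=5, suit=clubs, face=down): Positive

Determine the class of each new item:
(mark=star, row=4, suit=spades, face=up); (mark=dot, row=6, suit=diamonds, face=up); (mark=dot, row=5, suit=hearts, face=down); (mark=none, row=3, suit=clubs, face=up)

Negative, Positive, Positive, Negative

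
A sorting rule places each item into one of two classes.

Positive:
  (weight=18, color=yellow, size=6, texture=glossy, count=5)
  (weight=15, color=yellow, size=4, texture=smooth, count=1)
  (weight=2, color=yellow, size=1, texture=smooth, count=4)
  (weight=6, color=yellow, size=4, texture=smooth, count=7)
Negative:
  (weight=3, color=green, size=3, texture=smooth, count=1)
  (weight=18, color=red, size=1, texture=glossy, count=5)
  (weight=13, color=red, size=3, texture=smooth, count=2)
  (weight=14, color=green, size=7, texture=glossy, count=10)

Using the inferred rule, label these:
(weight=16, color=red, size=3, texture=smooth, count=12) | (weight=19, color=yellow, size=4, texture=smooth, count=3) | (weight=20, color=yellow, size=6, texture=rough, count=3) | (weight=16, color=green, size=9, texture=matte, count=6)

'Positive' ⟺ color is yellow.

Negative, Positive, Positive, Negative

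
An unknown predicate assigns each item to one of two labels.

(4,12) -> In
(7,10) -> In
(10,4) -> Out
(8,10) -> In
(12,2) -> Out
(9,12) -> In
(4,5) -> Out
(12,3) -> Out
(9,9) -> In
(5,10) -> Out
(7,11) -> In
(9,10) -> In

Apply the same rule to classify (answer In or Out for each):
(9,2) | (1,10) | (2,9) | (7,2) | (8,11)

Out, Out, Out, Out, In

A rule that fits every label: sum ≥ 16 — true of each 'In' example, false of each 'Out' one.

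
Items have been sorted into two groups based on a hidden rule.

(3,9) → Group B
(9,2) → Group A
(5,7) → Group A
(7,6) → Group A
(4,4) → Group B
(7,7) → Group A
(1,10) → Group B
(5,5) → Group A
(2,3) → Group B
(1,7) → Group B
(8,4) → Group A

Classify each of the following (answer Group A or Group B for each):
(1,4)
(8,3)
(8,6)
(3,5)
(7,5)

Group B, Group A, Group A, Group B, Group A

The classifier is using: first ≥ 5.
(1,4) → first 1 → Group B.
(8,3) → first 8 → Group A.
(8,6) → first 8 → Group A.
(3,5) → first 3 → Group B.
(7,5) → first 7 → Group A.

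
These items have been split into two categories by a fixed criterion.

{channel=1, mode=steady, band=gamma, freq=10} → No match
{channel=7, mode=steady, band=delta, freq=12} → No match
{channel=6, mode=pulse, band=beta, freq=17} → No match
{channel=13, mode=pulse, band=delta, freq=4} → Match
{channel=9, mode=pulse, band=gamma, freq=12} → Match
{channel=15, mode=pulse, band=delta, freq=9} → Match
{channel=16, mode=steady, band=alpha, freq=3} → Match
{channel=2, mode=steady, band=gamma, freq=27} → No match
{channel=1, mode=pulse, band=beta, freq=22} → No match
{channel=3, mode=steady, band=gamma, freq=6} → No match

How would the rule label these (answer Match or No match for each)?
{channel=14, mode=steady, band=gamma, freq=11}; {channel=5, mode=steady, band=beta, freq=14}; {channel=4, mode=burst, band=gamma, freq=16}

All 'Match' examples share one property — channel ≥ 9 — and every 'No match' example lacks it.
{channel=14, mode=steady, band=gamma, freq=11} → channel = 14 → Match.
{channel=5, mode=steady, band=beta, freq=14} → channel = 5 → No match.
{channel=4, mode=burst, band=gamma, freq=16} → channel = 4 → No match.

Match, No match, No match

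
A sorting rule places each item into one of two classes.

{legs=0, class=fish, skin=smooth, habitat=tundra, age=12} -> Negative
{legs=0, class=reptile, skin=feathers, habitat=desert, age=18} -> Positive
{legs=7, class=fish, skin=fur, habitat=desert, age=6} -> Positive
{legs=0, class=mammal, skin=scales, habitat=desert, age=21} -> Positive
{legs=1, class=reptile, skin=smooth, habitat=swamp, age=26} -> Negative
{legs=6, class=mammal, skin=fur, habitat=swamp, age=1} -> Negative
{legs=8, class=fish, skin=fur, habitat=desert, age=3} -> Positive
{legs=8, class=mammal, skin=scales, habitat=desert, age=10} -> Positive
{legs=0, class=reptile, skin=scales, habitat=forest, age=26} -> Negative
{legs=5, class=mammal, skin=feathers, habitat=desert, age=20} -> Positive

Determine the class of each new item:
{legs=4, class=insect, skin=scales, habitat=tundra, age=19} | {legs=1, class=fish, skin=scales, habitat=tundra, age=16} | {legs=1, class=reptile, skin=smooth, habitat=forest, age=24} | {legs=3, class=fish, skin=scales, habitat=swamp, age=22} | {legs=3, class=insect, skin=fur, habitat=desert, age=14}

Negative, Negative, Negative, Negative, Positive

One predicate separates the groups cleanly: habitat is desert.
{legs=4, class=insect, skin=scales, habitat=tundra, age=19} — habitat is tundra, hence Negative.
{legs=1, class=fish, skin=scales, habitat=tundra, age=16} — habitat is tundra, hence Negative.
{legs=1, class=reptile, skin=smooth, habitat=forest, age=24} — habitat is forest, hence Negative.
{legs=3, class=fish, skin=scales, habitat=swamp, age=22} — habitat is swamp, hence Negative.
{legs=3, class=insect, skin=fur, habitat=desert, age=14} — habitat is desert, hence Positive.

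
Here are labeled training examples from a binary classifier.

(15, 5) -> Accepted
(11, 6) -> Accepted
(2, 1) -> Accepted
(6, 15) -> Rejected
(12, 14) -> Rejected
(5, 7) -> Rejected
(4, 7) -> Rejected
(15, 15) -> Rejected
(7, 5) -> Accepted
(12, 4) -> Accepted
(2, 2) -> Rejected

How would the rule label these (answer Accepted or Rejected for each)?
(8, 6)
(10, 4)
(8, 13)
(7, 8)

Accepted, Accepted, Rejected, Rejected

Checking candidate rules against both groups, what survives is: first > second.
(8, 6) → 8 > 6 → Accepted. (10, 4) → 10 > 4 → Accepted. (8, 13) → 8 < 13 → Rejected. (7, 8) → 7 < 8 → Rejected.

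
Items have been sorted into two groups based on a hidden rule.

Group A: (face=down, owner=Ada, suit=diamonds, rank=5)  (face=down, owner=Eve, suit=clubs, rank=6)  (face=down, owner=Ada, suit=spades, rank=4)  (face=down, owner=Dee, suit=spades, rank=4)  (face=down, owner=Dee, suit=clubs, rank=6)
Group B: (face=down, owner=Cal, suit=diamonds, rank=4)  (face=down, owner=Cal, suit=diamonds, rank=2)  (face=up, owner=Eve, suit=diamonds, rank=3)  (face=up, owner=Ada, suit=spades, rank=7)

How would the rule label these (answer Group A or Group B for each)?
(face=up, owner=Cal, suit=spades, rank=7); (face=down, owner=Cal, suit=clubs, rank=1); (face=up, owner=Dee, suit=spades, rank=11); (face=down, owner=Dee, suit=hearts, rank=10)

The classifier is using: face is down AND owner is not Cal.
(face=up, owner=Cal, suit=spades, rank=7): face is up, owner is Cal, does not pass → Group B.
(face=down, owner=Cal, suit=clubs, rank=1): face is down, owner is Cal, does not pass → Group B.
(face=up, owner=Dee, suit=spades, rank=11): face is up, owner is Dee, does not pass → Group B.
(face=down, owner=Dee, suit=hearts, rank=10): face is down, owner is Dee, checks out → Group A.

Group B, Group B, Group B, Group A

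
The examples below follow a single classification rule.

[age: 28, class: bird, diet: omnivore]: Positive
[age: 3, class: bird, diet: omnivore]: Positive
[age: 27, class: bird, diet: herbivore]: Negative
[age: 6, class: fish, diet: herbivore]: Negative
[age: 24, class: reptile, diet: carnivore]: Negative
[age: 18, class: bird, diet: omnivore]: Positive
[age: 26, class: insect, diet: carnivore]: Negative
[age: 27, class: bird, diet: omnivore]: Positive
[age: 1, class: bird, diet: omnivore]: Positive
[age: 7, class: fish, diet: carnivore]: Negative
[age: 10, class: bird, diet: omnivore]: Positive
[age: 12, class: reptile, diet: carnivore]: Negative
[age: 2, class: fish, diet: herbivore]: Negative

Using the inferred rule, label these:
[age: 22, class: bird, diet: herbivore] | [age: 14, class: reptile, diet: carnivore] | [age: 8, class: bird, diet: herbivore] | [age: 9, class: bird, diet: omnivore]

Checking candidate rules against both groups, what survives is: diet is omnivore.
[age: 22, class: bird, diet: herbivore]: diet is herbivore — doesn't qualify, so Negative. [age: 14, class: reptile, diet: carnivore]: diet is carnivore — doesn't qualify, so Negative. [age: 8, class: bird, diet: herbivore]: diet is herbivore — doesn't qualify, so Negative. [age: 9, class: bird, diet: omnivore]: diet is omnivore — meets the rule, so Positive.

Negative, Negative, Negative, Positive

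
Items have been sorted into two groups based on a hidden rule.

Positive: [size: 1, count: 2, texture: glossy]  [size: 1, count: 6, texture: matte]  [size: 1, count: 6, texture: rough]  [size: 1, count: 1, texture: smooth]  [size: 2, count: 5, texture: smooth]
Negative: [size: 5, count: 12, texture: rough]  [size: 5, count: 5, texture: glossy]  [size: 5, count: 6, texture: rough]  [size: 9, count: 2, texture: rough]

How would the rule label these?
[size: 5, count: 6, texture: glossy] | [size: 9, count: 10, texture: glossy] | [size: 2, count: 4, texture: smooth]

Negative, Negative, Positive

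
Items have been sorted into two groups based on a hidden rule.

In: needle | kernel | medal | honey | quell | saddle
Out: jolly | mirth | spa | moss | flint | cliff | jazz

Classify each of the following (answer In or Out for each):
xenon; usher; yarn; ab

A rule that fits every label: contains 'e' — true of each 'In' example, false of each 'Out' one.
xenon → has 'e' → In.
usher → has 'e' → In.
yarn → no 'e' → Out.
ab → no 'e' → Out.

In, In, Out, Out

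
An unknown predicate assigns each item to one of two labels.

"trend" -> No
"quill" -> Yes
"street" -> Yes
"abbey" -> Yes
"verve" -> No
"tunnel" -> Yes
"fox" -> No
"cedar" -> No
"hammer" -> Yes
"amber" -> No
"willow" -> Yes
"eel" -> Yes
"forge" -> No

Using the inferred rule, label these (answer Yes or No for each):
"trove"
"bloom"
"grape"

No, Yes, No

The rule appears to be: has a double letter.
"trove": no doubled letter — does not satisfy this, so No.
"bloom": 'oo' doubled — checks out, so Yes.
"grape": no doubled letter — does not satisfy this, so No.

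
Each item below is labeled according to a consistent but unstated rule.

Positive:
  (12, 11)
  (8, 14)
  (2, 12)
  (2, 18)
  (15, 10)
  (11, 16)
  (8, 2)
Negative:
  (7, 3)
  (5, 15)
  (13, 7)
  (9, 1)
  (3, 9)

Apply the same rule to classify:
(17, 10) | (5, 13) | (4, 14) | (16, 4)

Positive, Negative, Positive, Positive

The classifier is using: product is even.
Positive: (17, 10), since 17·10 = 170. Negative: (5, 13), since 5·13 = 65. Positive: (4, 14), since 4·14 = 56. Positive: (16, 4), since 16·4 = 64.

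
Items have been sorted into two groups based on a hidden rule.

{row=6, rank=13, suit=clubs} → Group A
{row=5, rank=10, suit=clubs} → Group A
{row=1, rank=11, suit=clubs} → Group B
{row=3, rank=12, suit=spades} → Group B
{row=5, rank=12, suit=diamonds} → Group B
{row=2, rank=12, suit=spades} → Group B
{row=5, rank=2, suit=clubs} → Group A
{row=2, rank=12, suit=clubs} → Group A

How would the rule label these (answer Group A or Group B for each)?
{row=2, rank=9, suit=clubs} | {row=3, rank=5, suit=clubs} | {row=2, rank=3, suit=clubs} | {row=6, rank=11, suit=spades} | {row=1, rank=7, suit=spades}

A rule that fits every label: suit is clubs AND row ≥ 2 — true of each 'Group A' example, false of each 'Group B' one.
{row=2, rank=9, suit=clubs}: suit is clubs, row = 2 — passes, so Group A.
{row=3, rank=5, suit=clubs}: suit is clubs, row = 3 — passes, so Group A.
{row=2, rank=3, suit=clubs}: suit is clubs, row = 2 — passes, so Group A.
{row=6, rank=11, suit=spades}: suit is spades, row = 6 — does not fit, so Group B.
{row=1, rank=7, suit=spades}: suit is spades, row = 1 — does not fit, so Group B.

Group A, Group A, Group A, Group B, Group B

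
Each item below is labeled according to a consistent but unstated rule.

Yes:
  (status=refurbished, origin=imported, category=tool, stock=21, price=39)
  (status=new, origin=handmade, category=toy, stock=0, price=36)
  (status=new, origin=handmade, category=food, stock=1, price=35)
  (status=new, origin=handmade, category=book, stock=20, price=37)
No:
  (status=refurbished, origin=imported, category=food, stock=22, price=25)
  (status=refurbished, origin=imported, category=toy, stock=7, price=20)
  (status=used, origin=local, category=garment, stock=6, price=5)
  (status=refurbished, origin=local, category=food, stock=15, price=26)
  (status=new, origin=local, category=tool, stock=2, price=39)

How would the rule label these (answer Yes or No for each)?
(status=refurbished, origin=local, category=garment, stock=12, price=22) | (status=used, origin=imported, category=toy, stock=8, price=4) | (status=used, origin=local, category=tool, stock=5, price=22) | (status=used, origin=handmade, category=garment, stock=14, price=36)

No, No, No, Yes

The classifier is using: origin is handmade OR stock = 21.
No: (status=refurbished, origin=local, category=garment, stock=12, price=22), since origin is local, stock = 12.
No: (status=used, origin=imported, category=toy, stock=8, price=4), since origin is imported, stock = 8.
No: (status=used, origin=local, category=tool, stock=5, price=22), since origin is local, stock = 5.
Yes: (status=used, origin=handmade, category=garment, stock=14, price=36), since origin is handmade, stock = 14.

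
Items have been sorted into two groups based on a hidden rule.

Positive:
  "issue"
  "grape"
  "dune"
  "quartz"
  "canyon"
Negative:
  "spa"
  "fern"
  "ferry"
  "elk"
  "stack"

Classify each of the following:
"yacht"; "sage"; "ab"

Negative, Positive, Negative

All 'Positive' examples share one property — has ≥ 2 vowels — and every 'Negative' example lacks it.
"yacht" — 1 vowel, hence Negative. "sage" — 2 vowels, hence Positive. "ab" — 1 vowel, hence Negative.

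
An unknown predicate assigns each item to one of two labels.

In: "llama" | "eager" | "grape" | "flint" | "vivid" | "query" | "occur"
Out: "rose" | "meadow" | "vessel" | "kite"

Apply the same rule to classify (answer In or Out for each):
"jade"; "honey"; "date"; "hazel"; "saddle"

Out, In, Out, In, Out

Every 'In' example satisfies: odd length. None of the 'Out' examples do.
"jade": length 4 — does not pass, so Out.
"honey": length 5 — qualifies, so In.
"date": length 4 — does not pass, so Out.
"hazel": length 5 — qualifies, so In.
"saddle": length 6 — does not pass, so Out.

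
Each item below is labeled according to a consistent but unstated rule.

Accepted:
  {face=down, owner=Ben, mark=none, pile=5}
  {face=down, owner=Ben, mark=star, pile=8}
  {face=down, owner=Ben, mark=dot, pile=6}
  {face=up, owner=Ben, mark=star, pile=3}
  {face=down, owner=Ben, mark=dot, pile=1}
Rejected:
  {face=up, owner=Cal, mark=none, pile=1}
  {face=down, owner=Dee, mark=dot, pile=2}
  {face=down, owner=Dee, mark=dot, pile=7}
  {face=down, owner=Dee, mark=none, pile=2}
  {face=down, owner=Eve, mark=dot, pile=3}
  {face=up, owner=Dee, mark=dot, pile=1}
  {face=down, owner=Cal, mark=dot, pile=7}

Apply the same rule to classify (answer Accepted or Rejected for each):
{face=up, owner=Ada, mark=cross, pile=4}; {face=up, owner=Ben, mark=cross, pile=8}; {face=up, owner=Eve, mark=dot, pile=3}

Every 'Accepted' example satisfies: owner is Ben. None of the 'Rejected' examples do.
{face=up, owner=Ada, mark=cross, pile=4}: owner is Ada — does not pass, so Rejected.
{face=up, owner=Ben, mark=cross, pile=8}: owner is Ben — satisfies this, so Accepted.
{face=up, owner=Eve, mark=dot, pile=3}: owner is Eve — does not pass, so Rejected.

Rejected, Accepted, Rejected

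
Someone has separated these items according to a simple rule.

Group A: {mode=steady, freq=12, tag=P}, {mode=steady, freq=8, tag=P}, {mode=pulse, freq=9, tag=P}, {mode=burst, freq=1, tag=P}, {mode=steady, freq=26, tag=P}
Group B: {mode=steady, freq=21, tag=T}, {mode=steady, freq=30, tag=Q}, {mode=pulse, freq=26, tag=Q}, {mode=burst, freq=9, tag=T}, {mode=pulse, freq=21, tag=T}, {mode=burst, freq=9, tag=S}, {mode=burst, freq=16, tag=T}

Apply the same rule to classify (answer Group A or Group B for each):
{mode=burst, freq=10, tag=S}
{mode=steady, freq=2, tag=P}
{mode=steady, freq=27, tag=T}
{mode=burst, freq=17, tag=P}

Group B, Group A, Group B, Group A

The distinguishing property — tag is P — holds for all the 'Group A' cases and none of the 'Group B' cases.
{mode=burst, freq=10, tag=S}: tag is S, lacks this property → Group B. {mode=steady, freq=2, tag=P}: tag is P, fits → Group A. {mode=steady, freq=27, tag=T}: tag is T, lacks this property → Group B. {mode=burst, freq=17, tag=P}: tag is P, fits → Group A.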